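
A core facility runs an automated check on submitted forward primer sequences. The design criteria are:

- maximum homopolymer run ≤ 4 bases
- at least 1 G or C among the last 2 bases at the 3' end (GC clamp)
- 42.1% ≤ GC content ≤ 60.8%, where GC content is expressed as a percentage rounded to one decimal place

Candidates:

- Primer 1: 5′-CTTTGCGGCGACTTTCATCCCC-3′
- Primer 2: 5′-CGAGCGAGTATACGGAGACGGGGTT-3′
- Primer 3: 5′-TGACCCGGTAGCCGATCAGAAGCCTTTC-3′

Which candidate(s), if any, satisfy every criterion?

Primer 1 (22 nt, A=2 T=7 G=4 C=9): longest run = 4 ✓; 3' end CC has 2 G/C ✓; GC 13/22 = 59.1% ✓ — passes.
Primer 2 (25 nt, A=6 T=4 G=11 C=4): longest run = 4 ✓; 3' end TT has 0 G/C, need ≥1 ✗; GC 15/25 = 60.0% ✓ — fails.
Primer 3 (28 nt, A=6 T=6 G=7 C=9): longest run = 3 ✓; 3' end TC has 1 G/C ✓; GC 16/28 = 57.1% ✓ — passes.

Primer 1 and Primer 3.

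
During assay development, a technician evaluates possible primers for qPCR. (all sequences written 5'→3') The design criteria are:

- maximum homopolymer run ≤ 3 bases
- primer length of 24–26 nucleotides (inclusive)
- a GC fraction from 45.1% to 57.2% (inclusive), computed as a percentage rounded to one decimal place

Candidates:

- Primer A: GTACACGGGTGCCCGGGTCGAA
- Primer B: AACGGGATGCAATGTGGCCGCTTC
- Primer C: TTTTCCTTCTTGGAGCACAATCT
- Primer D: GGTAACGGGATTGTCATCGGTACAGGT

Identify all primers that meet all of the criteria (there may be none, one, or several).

None of the candidates satisfy all criteria.

Primer A (22 nt, A=4 T=3 G=9 C=6): longest run = 3 ✓; length 22, outside 24–26 ✗; GC 15/22 = 68.2%, outside 45.1–57.2% ✗ — fails.
Primer B (24 nt, A=5 T=5 G=8 C=6): longest run = 3 ✓; length 24 ✓; GC 14/24 = 58.3%, outside 45.1–57.2% ✗ — fails.
Primer C (23 nt, A=4 T=10 G=3 C=6): longest run = 4, exceeds 3 ✗; length 23, outside 24–26 ✗; GC 9/23 = 39.1%, outside 45.1–57.2% ✗ — fails.
Primer D (27 nt, A=6 T=7 G=10 C=4): longest run = 3 ✓; length 27, outside 24–26 ✗; GC 14/27 = 51.9% ✓ — fails.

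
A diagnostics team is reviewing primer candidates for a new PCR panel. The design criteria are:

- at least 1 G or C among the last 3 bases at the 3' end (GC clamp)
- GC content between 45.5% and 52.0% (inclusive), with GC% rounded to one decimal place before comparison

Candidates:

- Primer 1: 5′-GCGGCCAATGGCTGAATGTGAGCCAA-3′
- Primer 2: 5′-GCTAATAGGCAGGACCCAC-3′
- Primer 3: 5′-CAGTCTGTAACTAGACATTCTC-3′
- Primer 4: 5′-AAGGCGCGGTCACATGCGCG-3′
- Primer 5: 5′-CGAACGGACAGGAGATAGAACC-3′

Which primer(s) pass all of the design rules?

Primer 1 (26 nt, A=7 T=4 G=9 C=6): 3' end CAA has 1 G/C ✓; GC 15/26 = 57.7%, outside 45.5–52.0% ✗ — fails.
Primer 2 (19 nt, A=6 T=2 G=5 C=6): 3' end CAC has 2 G/C ✓; GC 11/19 = 57.9%, outside 45.5–52.0% ✗ — fails.
Primer 3 (22 nt, A=6 T=7 G=3 C=6): 3' end CTC has 2 G/C ✓; GC 9/22 = 40.9%, outside 45.5–52.0% ✗ — fails.
Primer 4 (20 nt, A=4 T=2 G=8 C=6): 3' end GCG has 3 G/C ✓; GC 14/20 = 70.0%, outside 45.5–52.0% ✗ — fails.
Primer 5 (22 nt, A=9 T=1 G=7 C=5): 3' end ACC has 2 G/C ✓; GC 12/22 = 54.5%, outside 45.5–52.0% ✗ — fails.

None of the candidates satisfy all criteria.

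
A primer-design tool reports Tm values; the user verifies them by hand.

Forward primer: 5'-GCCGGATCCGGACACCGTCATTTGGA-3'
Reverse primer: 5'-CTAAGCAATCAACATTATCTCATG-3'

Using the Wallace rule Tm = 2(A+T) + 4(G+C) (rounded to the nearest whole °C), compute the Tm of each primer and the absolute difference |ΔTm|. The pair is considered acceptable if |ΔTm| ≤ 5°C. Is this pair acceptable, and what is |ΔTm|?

|ΔTm| = 20°C; the pair is not acceptable.

Forward: A=5 T=5 G=8 C=8 → Tm = 2·10 + 4·16 = 84°C.
Reverse: A=9 T=7 G=2 C=6 → Tm = 2·16 + 4·8 = 64°C.
|ΔTm| = |84 − 64| = 20°C, > 5°C.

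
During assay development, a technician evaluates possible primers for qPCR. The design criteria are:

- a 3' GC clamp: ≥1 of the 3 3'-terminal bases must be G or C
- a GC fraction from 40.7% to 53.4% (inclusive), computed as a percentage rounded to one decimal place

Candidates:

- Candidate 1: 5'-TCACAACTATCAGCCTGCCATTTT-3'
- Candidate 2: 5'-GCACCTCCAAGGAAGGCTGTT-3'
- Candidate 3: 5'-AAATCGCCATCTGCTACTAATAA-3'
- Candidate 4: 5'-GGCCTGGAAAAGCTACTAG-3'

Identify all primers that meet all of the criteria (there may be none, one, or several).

Candidate 1 (24 nt, A=6 T=8 G=2 C=8): 3' end TTT has 0 G/C, need ≥1 ✗; GC 10/24 = 41.7% ✓ — fails.
Candidate 2 (21 nt, A=5 T=4 G=6 C=6): 3' end GTT has 1 G/C ✓; GC 12/21 = 57.1%, outside 40.7–53.4% ✗ — fails.
Candidate 3 (23 nt, A=9 T=6 G=2 C=6): 3' end TAA has 0 G/C, need ≥1 ✗; GC 8/23 = 34.8%, outside 40.7–53.4% ✗ — fails.
Candidate 4 (19 nt, A=6 T=3 G=6 C=4): 3' end TAG has 1 G/C ✓; GC 10/19 = 52.6% ✓ — passes.

Candidate 4 only.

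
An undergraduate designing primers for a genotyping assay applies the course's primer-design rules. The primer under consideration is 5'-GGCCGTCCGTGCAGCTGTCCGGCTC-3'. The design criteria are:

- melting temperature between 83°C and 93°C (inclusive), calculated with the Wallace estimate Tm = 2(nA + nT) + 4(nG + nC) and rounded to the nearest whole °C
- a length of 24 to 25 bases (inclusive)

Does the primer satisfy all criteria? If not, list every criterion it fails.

Base counts: A=1, T=5, G=9, C=10 (length 25).
Tm: Tm = 2·6 + 4·19 = 88°C ✓
length: length 25 ✓

Meets all criteria.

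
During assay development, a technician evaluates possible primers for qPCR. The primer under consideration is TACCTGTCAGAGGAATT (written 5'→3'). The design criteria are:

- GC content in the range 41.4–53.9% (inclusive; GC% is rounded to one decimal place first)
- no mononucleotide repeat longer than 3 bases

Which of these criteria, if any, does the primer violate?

Fails: GC content.

Base counts: A=5, T=5, G=4, C=3 (length 17).
GC content: GC 7/17 = 41.2%, outside 41.4–53.9% ✗
homopolymer run: longest run = 2 ✓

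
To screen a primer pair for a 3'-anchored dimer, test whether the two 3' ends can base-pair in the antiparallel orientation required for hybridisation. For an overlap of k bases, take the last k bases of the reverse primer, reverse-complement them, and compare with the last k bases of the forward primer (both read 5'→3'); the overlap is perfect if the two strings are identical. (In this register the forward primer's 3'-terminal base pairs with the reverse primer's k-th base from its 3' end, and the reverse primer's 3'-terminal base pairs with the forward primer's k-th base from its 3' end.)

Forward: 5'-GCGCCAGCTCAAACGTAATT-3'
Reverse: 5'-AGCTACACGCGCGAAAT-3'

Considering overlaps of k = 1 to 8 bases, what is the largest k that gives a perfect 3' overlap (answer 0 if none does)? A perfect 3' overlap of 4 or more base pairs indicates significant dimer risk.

Longest perfect overlap: 3 complementary base pairs; below the dimer-risk threshold (threshold 4).

Last 8 bases (5'→3') — forward …ACGTAATT, reverse …CGCGAAAT.
Reverse complement of the reverse primer's last 8 bases: ATTTCGCG; its first k bases are the reverse complement of the reverse primer's last k bases, so a perfect k-base overlap needs the forward primer's last k bases to equal them.
Comparing (forward last k vs required): k=1: T vs A ✗; k=2: TT vs AT ✗; k=3: ATT vs ATT ✓; k=4: AATT vs ATTT ✗; k=5: TAATT vs ATTTC ✗; k=6: GTAATT vs ATTTCG ✗; k=7: CGTAATT vs ATTTCGC ✗; k=8: ACGTAATT vs ATTTCGCG ✗.
Only k = 3 is perfect, so the longest perfect 3' overlap is 3.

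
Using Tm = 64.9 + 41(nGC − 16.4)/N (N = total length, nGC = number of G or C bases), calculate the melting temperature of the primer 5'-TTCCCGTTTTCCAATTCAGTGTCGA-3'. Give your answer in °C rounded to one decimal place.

Base counts: A=4, T=10, G=4, C=7; G+C = 11, N = 25.
Tm = 64.9 + 41·(11 − 16.4)/25 = 64.9 + -221.40/25 = 56.0°C.

56.0°C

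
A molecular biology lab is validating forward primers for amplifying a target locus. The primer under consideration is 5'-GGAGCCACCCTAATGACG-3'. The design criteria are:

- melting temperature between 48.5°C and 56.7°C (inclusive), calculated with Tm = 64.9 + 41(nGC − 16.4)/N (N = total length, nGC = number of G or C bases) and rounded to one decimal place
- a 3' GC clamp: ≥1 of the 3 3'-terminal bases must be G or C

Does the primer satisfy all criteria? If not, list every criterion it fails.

Base counts: A=5, T=2, G=5, C=6 (length 18).
Tm: Tm = 64.9 + 41·(11 − 16.4)/18 = 52.6°C ✓
GC clamp: 3' end ACG has 2 G/C ✓

Meets all criteria.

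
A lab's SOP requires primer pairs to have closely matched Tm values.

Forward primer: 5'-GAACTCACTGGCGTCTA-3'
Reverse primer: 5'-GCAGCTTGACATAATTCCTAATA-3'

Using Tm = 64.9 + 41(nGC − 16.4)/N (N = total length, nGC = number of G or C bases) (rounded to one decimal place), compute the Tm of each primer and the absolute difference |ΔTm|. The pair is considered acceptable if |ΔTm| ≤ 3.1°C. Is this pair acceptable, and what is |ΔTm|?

|ΔTm| = 2.8°C; the pair is acceptable.

Forward: G+C = 9, N = 17 → Tm = 64.9 + 41·(9 − 16.4)/17 = 47.1°C.
Reverse: G+C = 8, N = 23 → Tm = 64.9 + 41·(8 − 16.4)/23 = 49.9°C.
|ΔTm| = |47.1 − 49.9| = 2.8°C, ≤ 3.1°C.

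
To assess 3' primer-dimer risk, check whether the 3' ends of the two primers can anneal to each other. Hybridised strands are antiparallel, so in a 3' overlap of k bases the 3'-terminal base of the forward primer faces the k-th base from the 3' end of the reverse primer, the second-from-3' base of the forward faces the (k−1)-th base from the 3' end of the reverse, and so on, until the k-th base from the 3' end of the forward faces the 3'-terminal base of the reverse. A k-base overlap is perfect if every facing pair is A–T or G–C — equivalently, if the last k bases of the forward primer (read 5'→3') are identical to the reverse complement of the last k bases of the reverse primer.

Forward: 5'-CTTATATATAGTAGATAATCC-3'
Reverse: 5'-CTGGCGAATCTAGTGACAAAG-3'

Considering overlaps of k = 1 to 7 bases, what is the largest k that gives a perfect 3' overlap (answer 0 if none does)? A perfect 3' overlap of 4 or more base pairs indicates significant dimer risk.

Longest perfect overlap: 1 complementary base pair; below the dimer-risk threshold (threshold 4).

Last 7 bases (5'→3') — forward …ATAATCC, reverse …GACAAAG.
Reverse complement of the reverse primer's last 7 bases: CTTTGTC; its first k bases are the reverse complement of the reverse primer's last k bases, so a perfect k-base overlap needs the forward primer's last k bases to equal them.
Comparing (forward last k vs required): k=1: C vs C ✓; k=2: CC vs CT ✗; k=3: TCC vs CTT ✗; k=4: ATCC vs CTTT ✗; k=5: AATCC vs CTTTG ✗; k=6: TAATCC vs CTTTGT ✗; k=7: ATAATCC vs CTTTGTC ✗.
Only k = 1 is perfect, so the longest perfect 3' overlap is 1.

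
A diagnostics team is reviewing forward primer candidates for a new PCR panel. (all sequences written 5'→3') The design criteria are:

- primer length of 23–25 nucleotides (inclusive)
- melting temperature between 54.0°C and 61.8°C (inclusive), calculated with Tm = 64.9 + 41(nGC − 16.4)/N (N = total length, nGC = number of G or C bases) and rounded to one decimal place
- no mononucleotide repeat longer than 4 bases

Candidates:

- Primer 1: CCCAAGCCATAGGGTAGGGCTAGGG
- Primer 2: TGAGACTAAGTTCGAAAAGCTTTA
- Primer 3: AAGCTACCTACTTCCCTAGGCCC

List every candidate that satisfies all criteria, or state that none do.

Primer 3 only.

Primer 1 (25 nt, A=6 T=3 G=10 C=6): length 25 ✓; Tm = 64.9 + 41·(16 − 16.4)/25 = 64.2°C, outside 54.0–61.8°C ✗; longest run = 3 ✓ — fails.
Primer 2 (24 nt, A=9 T=7 G=5 C=3): length 24 ✓; Tm = 64.9 + 41·(8 − 16.4)/24 = 50.6°C, outside 54.0–61.8°C ✗; longest run = 4 ✓ — fails.
Primer 3 (23 nt, A=5 T=5 G=3 C=10): length 23 ✓; Tm = 64.9 + 41·(13 − 16.4)/23 = 58.8°C ✓; longest run = 3 ✓ — passes.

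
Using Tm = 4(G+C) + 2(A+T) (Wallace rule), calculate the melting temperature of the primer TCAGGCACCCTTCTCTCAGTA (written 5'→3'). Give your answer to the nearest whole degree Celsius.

Base counts: A=4, T=6, G=3, C=8 (length 21).
Tm = 2·(4+6) + 4·(3+8) = 2·10 + 4·11 = 20 + 44 = 64°C.

64°C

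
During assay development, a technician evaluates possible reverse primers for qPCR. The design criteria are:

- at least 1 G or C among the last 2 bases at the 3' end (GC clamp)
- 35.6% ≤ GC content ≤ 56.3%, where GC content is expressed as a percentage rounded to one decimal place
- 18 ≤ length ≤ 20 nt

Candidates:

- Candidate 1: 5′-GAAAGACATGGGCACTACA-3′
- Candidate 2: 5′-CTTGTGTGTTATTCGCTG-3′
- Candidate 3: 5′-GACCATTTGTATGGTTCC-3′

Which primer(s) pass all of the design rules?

Candidate 1, Candidate 2 and Candidate 3.

Candidate 1 (19 nt, A=8 T=2 G=5 C=4): 3' end CA has 1 G/C ✓; GC 9/19 = 47.4% ✓; length 19 ✓ — passes.
Candidate 2 (18 nt, A=1 T=9 G=5 C=3): 3' end TG has 1 G/C ✓; GC 8/18 = 44.4% ✓; length 18 ✓ — passes.
Candidate 3 (18 nt, A=3 T=7 G=4 C=4): 3' end CC has 2 G/C ✓; GC 8/18 = 44.4% ✓; length 18 ✓ — passes.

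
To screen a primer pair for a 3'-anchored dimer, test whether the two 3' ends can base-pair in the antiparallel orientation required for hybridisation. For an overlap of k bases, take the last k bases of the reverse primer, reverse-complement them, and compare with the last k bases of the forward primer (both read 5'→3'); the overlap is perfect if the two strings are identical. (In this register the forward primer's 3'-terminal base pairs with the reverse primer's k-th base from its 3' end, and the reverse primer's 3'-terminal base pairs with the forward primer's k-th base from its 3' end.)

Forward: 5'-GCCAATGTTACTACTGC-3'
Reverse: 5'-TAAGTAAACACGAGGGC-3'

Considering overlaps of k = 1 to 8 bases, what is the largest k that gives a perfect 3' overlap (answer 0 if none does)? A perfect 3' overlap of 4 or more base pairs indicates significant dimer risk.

Longest perfect overlap: 2 complementary base pairs; below the dimer-risk threshold (threshold 4).

Last 8 bases (5'→3') — forward …ACTACTGC, reverse …ACGAGGGC.
Reverse complement of the reverse primer's last 8 bases: GCCCTCGT; its first k bases are the reverse complement of the reverse primer's last k bases, so a perfect k-base overlap needs the forward primer's last k bases to equal them.
Comparing (forward last k vs required): k=1: C vs G ✗; k=2: GC vs GC ✓; k=3: TGC vs GCC ✗; k=4: CTGC vs GCCC ✗; k=5: ACTGC vs GCCCT ✗; k=6: TACTGC vs GCCCTC ✗; k=7: CTACTGC vs GCCCTCG ✗; k=8: ACTACTGC vs GCCCTCGT ✗.
Only k = 2 is perfect, so the longest perfect 3' overlap is 2.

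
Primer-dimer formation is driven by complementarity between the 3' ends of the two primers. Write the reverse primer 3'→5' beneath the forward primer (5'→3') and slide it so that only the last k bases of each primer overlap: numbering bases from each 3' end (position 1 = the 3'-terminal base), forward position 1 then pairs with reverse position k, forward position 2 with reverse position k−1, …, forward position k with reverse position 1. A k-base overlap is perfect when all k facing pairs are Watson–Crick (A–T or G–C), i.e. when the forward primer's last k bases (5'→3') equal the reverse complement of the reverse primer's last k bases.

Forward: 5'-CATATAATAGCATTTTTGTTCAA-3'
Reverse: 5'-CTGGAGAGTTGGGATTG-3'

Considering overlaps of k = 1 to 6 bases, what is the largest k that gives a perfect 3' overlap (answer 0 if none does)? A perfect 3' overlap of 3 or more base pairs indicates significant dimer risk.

Last 6 bases (5'→3') — forward …GTTCAA, reverse …GGATTG.
Reverse complement of the reverse primer's last 6 bases: CAATCC; its first k bases are the reverse complement of the reverse primer's last k bases, so a perfect k-base overlap needs the forward primer's last k bases to equal them.
Comparing (forward last k vs required): k=1: A vs C ✗; k=2: AA vs CA ✗; k=3: CAA vs CAA ✓; k=4: TCAA vs CAAT ✗; k=5: TTCAA vs CAATC ✗; k=6: GTTCAA vs CAATCC ✗.
Only k = 3 is perfect, so the longest perfect 3' overlap is 3.

Longest perfect overlap: 3 complementary base pairs; significant dimer risk (threshold 3).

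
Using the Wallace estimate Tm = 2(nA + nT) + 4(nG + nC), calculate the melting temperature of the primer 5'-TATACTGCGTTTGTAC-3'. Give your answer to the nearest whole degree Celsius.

Base counts: A=3, T=7, G=3, C=3 (length 16).
Tm = 2·(3+7) + 4·(3+3) = 2·10 + 4·6 = 20 + 24 = 44°C.

44°C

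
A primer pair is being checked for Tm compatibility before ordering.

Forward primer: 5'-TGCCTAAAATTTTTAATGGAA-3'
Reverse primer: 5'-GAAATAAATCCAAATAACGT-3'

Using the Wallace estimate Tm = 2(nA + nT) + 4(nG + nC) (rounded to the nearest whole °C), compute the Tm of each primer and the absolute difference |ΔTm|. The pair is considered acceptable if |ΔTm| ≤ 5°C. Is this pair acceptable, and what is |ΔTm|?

|ΔTm| = 2°C; the pair is acceptable.

Forward: A=8 T=8 G=3 C=2 → Tm = 2·16 + 4·5 = 52°C.
Reverse: A=11 T=4 G=2 C=3 → Tm = 2·15 + 4·5 = 50°C.
|ΔTm| = |52 − 50| = 2°C, ≤ 5°C.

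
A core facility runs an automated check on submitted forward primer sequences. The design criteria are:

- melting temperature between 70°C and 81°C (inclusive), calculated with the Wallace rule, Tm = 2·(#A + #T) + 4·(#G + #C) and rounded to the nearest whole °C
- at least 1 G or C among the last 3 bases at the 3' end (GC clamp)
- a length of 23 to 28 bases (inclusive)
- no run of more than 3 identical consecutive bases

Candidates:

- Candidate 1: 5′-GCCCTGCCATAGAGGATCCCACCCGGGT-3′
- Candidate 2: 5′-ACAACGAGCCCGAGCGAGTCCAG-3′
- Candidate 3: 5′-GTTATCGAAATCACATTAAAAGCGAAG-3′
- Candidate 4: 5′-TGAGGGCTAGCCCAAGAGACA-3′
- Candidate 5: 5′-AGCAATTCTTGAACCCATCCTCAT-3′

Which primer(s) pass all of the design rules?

Candidate 1 (28 nt, A=5 T=4 G=8 C=11): Tm = 2·9 + 4·19 = 94°C, outside 70–81°C ✗; 3' end GGT has 2 G/C ✓; length 28 ✓; longest run = 3 ✓ — fails.
Candidate 2 (23 nt, A=7 T=1 G=7 C=8): Tm = 2·8 + 4·15 = 76°C ✓; 3' end CAG has 2 G/C ✓; length 23 ✓; longest run = 3 ✓ — passes.
Candidate 3 (27 nt, A=12 T=6 G=5 C=4): Tm = 2·18 + 4·9 = 72°C ✓; 3' end AAG has 1 G/C ✓; length 27 ✓; longest run = 4, exceeds 3 ✗ — fails.
Candidate 4 (21 nt, A=7 T=2 G=7 C=5): Tm = 2·9 + 4·12 = 66°C, outside 70–81°C ✗; 3' end ACA has 1 G/C ✓; length 21, outside 23–28 ✗; longest run = 3 ✓ — fails.
Candidate 5 (24 nt, A=7 T=7 G=2 C=8): Tm = 2·14 + 4·10 = 68°C, outside 70–81°C ✗; 3' end CAT has 1 G/C ✓; length 24 ✓; longest run = 3 ✓ — fails.

Candidate 2 only.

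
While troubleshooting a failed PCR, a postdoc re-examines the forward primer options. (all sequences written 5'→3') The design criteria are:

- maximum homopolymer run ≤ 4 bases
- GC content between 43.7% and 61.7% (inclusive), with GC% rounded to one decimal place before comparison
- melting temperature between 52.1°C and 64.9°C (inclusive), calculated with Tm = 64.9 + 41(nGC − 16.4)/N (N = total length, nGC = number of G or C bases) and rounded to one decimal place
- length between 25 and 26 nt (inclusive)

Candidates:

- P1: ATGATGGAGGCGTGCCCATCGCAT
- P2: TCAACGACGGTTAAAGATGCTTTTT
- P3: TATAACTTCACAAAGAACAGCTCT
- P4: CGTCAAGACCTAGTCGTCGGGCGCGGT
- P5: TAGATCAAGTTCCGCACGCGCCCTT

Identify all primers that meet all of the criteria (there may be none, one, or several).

P5 only.

P1 (24 nt, A=5 T=5 G=8 C=6): longest run = 3 ✓; GC 14/24 = 58.3% ✓; Tm = 64.9 + 41·(14 − 16.4)/24 = 60.8°C ✓; length 24, outside 25–26 ✗ — fails.
P2 (25 nt, A=7 T=9 G=5 C=4): longest run = 5, exceeds 4 ✗; GC 9/25 = 36.0%, outside 43.7–61.7% ✗; Tm = 64.9 + 41·(9 − 16.4)/25 = 52.8°C ✓; length 25 ✓ — fails.
P3 (24 nt, A=10 T=6 G=2 C=6): longest run = 3 ✓; GC 8/24 = 33.3%, outside 43.7–61.7% ✗; Tm = 64.9 + 41·(8 − 16.4)/24 = 50.6°C, outside 52.1–64.9°C ✗; length 24, outside 25–26 ✗ — fails.
P4 (27 nt, A=4 T=5 G=10 C=8): longest run = 3 ✓; GC 18/27 = 66.7%, outside 43.7–61.7% ✗; Tm = 64.9 + 41·(18 − 16.4)/27 = 67.3°C, outside 52.1–64.9°C ✗; length 27, outside 25–26 ✗ — fails.
P5 (25 nt, A=5 T=6 G=5 C=9): longest run = 3 ✓; GC 14/25 = 56.0% ✓; Tm = 64.9 + 41·(14 − 16.4)/25 = 61.0°C ✓; length 25 ✓ — passes.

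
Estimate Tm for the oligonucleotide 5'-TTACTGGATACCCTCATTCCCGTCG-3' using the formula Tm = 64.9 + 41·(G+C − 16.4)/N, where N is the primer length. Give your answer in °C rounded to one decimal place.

59.3°C

Base counts: A=4, T=8, G=4, C=9; G+C = 13, N = 25.
Tm = 64.9 + 41·(13 − 16.4)/25 = 64.9 + -139.40/25 = 59.3°C.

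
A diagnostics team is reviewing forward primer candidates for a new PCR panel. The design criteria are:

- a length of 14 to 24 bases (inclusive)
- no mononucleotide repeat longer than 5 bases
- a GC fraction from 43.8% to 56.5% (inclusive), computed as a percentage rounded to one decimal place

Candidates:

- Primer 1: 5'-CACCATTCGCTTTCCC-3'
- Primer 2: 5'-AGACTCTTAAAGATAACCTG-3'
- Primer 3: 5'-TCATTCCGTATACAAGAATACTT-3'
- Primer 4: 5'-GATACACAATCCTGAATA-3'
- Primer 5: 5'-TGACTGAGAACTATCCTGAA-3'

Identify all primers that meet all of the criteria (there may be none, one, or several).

Primer 1 (16 nt, A=2 T=5 G=1 C=8): length 16 ✓; longest run = 3 ✓; GC 9/16 = 56.3% ✓ — passes.
Primer 2 (20 nt, A=8 T=5 G=3 C=4): length 20 ✓; longest run = 3 ✓; GC 7/20 = 35.0%, outside 43.8–56.5% ✗ — fails.
Primer 3 (23 nt, A=8 T=8 G=2 C=5): length 23 ✓; longest run = 2 ✓; GC 7/23 = 30.4%, outside 43.8–56.5% ✗ — fails.
Primer 4 (18 nt, A=8 T=4 G=2 C=4): length 18 ✓; longest run = 2 ✓; GC 6/18 = 33.3%, outside 43.8–56.5% ✗ — fails.
Primer 5 (20 nt, A=7 T=5 G=4 C=4): length 20 ✓; longest run = 2 ✓; GC 8/20 = 40.0%, outside 43.8–56.5% ✗ — fails.

Primer 1 only.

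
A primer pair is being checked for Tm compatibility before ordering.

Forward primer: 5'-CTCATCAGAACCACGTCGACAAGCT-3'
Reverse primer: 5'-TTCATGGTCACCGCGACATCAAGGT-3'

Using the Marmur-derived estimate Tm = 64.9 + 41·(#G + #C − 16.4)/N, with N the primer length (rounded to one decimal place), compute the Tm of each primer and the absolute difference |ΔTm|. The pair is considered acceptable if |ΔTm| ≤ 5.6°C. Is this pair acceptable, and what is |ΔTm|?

|ΔTm| = 0.0°C; the pair is acceptable.

Forward: G+C = 13, N = 25 → Tm = 64.9 + 41·(13 − 16.4)/25 = 59.3°C.
Reverse: G+C = 13, N = 25 → Tm = 64.9 + 41·(13 − 16.4)/25 = 59.3°C.
|ΔTm| = |59.3 − 59.3| = 0.0°C, ≤ 5.6°C.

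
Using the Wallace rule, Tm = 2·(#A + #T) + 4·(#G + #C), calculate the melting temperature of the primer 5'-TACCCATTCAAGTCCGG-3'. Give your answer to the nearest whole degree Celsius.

Base counts: A=4, T=4, G=3, C=6 (length 17).
Tm = 2·(4+4) + 4·(3+6) = 2·8 + 4·9 = 16 + 36 = 52°C.

52°C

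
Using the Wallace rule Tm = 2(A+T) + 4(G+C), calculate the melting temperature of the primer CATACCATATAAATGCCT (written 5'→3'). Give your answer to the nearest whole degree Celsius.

Base counts: A=7, T=5, G=1, C=5 (length 18).
Tm = 2·(7+5) + 4·(1+5) = 2·12 + 4·6 = 24 + 24 = 48°C.

48°C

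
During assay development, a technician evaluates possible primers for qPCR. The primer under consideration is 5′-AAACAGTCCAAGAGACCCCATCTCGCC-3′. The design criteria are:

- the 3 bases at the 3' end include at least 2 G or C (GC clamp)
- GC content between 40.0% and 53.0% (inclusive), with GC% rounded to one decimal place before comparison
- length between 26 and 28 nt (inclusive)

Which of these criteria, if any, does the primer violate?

Base counts: A=9, T=3, G=4, C=11 (length 27).
GC clamp: 3' end GCC has 3 G/C ✓
GC content: GC 15/27 = 55.6%, outside 40.0–53.0% ✗
length: length 27 ✓

Fails: GC content.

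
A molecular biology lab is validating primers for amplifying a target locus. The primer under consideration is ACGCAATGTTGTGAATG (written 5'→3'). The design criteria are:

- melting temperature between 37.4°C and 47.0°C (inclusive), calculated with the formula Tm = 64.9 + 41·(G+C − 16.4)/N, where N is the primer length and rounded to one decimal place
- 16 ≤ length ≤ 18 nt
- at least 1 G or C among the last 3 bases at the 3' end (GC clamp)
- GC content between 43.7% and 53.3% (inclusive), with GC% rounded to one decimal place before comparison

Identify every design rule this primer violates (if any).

Fails: GC content.

Base counts: A=5, T=5, G=5, C=2 (length 17).
Tm: Tm = 64.9 + 41·(7 − 16.4)/17 = 42.2°C ✓
length: length 17 ✓
GC clamp: 3' end ATG has 1 G/C ✓
GC content: GC 7/17 = 41.2%, outside 43.7–53.3% ✗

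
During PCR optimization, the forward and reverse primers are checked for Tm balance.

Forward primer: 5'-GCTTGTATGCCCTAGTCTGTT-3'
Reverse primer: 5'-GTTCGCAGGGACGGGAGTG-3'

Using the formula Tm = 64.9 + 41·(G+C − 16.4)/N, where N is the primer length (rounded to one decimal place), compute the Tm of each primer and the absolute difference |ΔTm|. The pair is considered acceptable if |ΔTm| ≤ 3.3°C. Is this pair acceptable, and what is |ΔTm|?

Forward: G+C = 10, N = 21 → Tm = 64.9 + 41·(10 − 16.4)/21 = 52.4°C.
Reverse: G+C = 13, N = 19 → Tm = 64.9 + 41·(13 − 16.4)/19 = 57.6°C.
|ΔTm| = |52.4 − 57.6| = 5.2°C, > 3.3°C.

|ΔTm| = 5.2°C; the pair is not acceptable.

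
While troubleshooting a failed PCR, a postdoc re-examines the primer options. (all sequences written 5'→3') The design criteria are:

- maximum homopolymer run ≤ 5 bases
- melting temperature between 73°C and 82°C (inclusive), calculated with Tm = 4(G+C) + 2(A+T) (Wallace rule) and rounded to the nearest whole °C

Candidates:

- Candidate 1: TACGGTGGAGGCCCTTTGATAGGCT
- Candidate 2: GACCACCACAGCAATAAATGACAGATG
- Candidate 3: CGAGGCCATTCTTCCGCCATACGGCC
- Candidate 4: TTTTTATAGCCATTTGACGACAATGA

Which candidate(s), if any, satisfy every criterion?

Candidate 1 (25 nt, A=4 T=7 G=9 C=5): longest run = 3 ✓; Tm = 2·11 + 4·14 = 78°C ✓ — passes.
Candidate 2 (27 nt, A=12 T=3 G=5 C=7): longest run = 3 ✓; Tm = 2·15 + 4·12 = 78°C ✓ — passes.
Candidate 3 (26 nt, A=4 T=5 G=6 C=11): longest run = 2 ✓; Tm = 2·9 + 4·17 = 86°C, outside 73–82°C ✗ — fails.
Candidate 4 (26 nt, A=8 T=10 G=4 C=4): longest run = 5 ✓; Tm = 2·18 + 4·8 = 68°C, outside 73–82°C ✗ — fails.

Candidate 1 and Candidate 2.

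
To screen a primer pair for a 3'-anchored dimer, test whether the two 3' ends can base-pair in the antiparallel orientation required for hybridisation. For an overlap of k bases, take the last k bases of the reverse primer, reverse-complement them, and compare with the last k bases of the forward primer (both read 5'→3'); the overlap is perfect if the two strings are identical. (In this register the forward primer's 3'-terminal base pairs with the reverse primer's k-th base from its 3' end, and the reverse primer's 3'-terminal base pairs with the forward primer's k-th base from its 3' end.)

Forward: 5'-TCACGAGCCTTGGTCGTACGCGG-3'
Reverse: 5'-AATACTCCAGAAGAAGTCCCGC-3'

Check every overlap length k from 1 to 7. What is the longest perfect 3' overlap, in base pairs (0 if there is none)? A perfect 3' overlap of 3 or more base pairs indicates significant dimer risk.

Longest perfect overlap: 4 complementary base pairs; significant dimer risk (threshold 3).

Last 7 bases (5'→3') — forward …TACGCGG, reverse …GTCCCGC.
Reverse complement of the reverse primer's last 7 bases: GCGGGAC; its first k bases are the reverse complement of the reverse primer's last k bases, so a perfect k-base overlap needs the forward primer's last k bases to equal them.
Comparing (forward last k vs required): k=1: G vs G ✓; k=2: GG vs GC ✗; k=3: CGG vs GCG ✗; k=4: GCGG vs GCGG ✓; k=5: CGCGG vs GCGGG ✗; k=6: ACGCGG vs GCGGGA ✗; k=7: TACGCGG vs GCGGGAC ✗.
Perfect overlaps at k = 1, 4; the largest is 4.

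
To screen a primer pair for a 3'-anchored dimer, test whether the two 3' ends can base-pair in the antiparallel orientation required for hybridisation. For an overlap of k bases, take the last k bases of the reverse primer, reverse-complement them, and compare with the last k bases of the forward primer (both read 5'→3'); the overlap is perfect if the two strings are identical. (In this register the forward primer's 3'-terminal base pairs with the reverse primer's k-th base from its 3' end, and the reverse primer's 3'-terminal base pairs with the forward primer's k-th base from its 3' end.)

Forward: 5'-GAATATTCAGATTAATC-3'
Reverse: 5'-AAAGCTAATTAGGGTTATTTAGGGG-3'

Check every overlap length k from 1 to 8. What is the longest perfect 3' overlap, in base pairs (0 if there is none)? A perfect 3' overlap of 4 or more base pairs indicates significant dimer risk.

Last 8 bases (5'→3') — forward …GATTAATC, reverse …TTTAGGGG.
Reverse complement of the reverse primer's last 8 bases: CCCCTAAA; its first k bases are the reverse complement of the reverse primer's last k bases, so a perfect k-base overlap needs the forward primer's last k bases to equal them.
Comparing (forward last k vs required): k=1: C vs C ✓; k=2: TC vs CC ✗; k=3: ATC vs CCC ✗; k=4: AATC vs CCCC ✗; k=5: TAATC vs CCCCT ✗; k=6: TTAATC vs CCCCTA ✗; k=7: ATTAATC vs CCCCTAA ✗; k=8: GATTAATC vs CCCCTAAA ✗.
Only k = 1 is perfect, so the longest perfect 3' overlap is 1.

Longest perfect overlap: 1 complementary base pair; below the dimer-risk threshold (threshold 4).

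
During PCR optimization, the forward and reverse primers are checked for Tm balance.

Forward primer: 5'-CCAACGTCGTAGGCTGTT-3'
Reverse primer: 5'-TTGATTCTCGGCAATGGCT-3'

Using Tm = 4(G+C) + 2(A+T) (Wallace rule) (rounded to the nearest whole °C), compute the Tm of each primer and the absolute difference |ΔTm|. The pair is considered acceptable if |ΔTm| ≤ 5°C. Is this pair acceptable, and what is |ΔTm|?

Forward: A=3 T=5 G=5 C=5 → Tm = 2·8 + 4·10 = 56°C.
Reverse: A=3 T=7 G=5 C=4 → Tm = 2·10 + 4·9 = 56°C.
|ΔTm| = |56 − 56| = 0°C, ≤ 5°C.

|ΔTm| = 0°C; the pair is acceptable.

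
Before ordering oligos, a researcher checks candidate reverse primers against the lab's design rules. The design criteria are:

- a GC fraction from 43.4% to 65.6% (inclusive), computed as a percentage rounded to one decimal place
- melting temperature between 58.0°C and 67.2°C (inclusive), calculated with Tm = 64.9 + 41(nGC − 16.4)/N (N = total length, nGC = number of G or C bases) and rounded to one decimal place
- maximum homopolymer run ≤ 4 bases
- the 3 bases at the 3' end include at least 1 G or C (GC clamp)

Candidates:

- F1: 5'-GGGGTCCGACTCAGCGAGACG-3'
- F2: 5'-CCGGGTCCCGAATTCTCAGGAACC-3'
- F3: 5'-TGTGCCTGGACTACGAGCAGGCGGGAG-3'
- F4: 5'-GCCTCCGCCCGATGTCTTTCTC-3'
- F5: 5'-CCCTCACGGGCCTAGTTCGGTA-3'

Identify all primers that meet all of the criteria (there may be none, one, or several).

F1 (21 nt, A=4 T=2 G=9 C=6): GC 15/21 = 71.4%, outside 43.4–65.6% ✗; Tm = 64.9 + 41·(15 − 16.4)/21 = 62.2°C ✓; longest run = 4 ✓; 3' end ACG has 2 G/C ✓ — fails.
F2 (24 nt, A=5 T=4 G=6 C=9): GC 15/24 = 62.5% ✓; Tm = 64.9 + 41·(15 − 16.4)/24 = 62.5°C ✓; longest run = 3 ✓; 3' end ACC has 2 G/C ✓ — passes.
F3 (27 nt, A=5 T=4 G=12 C=6): GC 18/27 = 66.7%, outside 43.4–65.6% ✗; Tm = 64.9 + 41·(18 − 16.4)/27 = 67.3°C, outside 58.0–67.2°C ✗; longest run = 3 ✓; 3' end GAG has 2 G/C ✓ — fails.
F4 (22 nt, A=1 T=7 G=4 C=10): GC 14/22 = 63.6% ✓; Tm = 64.9 + 41·(14 − 16.4)/22 = 60.4°C ✓; longest run = 3 ✓; 3' end CTC has 2 G/C ✓ — passes.
F5 (22 nt, A=3 T=5 G=6 C=8): GC 14/22 = 63.6% ✓; Tm = 64.9 + 41·(14 − 16.4)/22 = 60.4°C ✓; longest run = 3 ✓; 3' end GTA has 1 G/C ✓ — passes.

F2, F4 and F5.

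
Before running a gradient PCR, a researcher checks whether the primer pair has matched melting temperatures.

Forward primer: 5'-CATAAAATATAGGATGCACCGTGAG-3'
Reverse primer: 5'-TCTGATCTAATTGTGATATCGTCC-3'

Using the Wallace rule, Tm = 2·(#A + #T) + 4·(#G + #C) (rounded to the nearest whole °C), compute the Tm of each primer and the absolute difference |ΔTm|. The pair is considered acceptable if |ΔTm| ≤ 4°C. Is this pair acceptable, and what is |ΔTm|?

Forward: A=10 T=5 G=6 C=4 → Tm = 2·15 + 4·10 = 70°C.
Reverse: A=5 T=10 G=4 C=5 → Tm = 2·15 + 4·9 = 66°C.
|ΔTm| = |70 − 66| = 4°C, ≤ 4°C.

|ΔTm| = 4°C; the pair is acceptable.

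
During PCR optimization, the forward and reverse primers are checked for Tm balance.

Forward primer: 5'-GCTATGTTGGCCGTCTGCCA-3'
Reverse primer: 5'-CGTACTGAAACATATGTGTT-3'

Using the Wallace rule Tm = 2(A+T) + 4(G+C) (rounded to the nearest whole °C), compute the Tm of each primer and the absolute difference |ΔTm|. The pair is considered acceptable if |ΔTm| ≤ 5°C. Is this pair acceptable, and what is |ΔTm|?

|ΔTm| = 10°C; the pair is not acceptable.

Forward: A=2 T=6 G=6 C=6 → Tm = 2·8 + 4·12 = 64°C.
Reverse: A=6 T=7 G=4 C=3 → Tm = 2·13 + 4·7 = 54°C.
|ΔTm| = |64 − 54| = 10°C, > 5°C.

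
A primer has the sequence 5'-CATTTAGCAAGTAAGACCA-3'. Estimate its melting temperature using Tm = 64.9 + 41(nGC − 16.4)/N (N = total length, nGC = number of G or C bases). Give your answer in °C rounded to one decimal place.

Base counts: A=8, T=4, G=3, C=4; G+C = 7, N = 19.
Tm = 64.9 + 41·(7 − 16.4)/19 = 64.9 + -385.40/19 = 44.6°C.

44.6°C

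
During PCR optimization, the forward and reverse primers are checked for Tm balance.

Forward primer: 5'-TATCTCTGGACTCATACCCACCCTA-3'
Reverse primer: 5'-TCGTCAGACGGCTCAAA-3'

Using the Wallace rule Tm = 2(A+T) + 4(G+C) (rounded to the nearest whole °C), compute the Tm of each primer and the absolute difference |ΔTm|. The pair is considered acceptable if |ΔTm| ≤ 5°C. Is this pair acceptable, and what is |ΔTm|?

|ΔTm| = 22°C; the pair is not acceptable.

Forward: A=6 T=7 G=2 C=10 → Tm = 2·13 + 4·12 = 74°C.
Reverse: A=5 T=3 G=4 C=5 → Tm = 2·8 + 4·9 = 52°C.
|ΔTm| = |74 − 52| = 22°C, > 5°C.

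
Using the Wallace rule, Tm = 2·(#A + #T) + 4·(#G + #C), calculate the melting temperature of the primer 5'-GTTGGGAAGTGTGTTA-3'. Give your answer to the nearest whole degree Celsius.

Base counts: A=3, T=6, G=7, C=0 (length 16).
Tm = 2·(3+6) + 4·(7+0) = 2·9 + 4·7 = 18 + 28 = 46°C.

46°C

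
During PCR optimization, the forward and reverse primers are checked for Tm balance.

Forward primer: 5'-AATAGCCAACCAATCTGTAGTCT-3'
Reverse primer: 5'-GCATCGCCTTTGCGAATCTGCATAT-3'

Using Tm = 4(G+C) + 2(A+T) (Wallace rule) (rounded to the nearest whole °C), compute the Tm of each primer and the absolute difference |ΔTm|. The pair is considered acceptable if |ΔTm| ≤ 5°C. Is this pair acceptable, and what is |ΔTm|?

|ΔTm| = 10°C; the pair is not acceptable.

Forward: A=8 T=6 G=3 C=6 → Tm = 2·14 + 4·9 = 64°C.
Reverse: A=5 T=8 G=5 C=7 → Tm = 2·13 + 4·12 = 74°C.
|ΔTm| = |64 − 74| = 10°C, > 5°C.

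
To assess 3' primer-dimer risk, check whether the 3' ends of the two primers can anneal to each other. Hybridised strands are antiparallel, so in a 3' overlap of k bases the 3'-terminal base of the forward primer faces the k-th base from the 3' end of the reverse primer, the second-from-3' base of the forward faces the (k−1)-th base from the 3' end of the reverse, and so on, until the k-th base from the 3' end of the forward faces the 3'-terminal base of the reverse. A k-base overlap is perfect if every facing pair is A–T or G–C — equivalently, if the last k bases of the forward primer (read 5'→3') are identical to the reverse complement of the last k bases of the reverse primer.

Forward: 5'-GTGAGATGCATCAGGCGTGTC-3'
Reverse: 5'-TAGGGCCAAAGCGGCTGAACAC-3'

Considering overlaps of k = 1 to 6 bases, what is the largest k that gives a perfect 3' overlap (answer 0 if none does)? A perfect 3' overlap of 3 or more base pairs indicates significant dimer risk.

Last 6 bases (5'→3') — forward …CGTGTC, reverse …GAACAC.
Reverse complement of the reverse primer's last 6 bases: GTGTTC; its first k bases are the reverse complement of the reverse primer's last k bases, so a perfect k-base overlap needs the forward primer's last k bases to equal them.
Comparing (forward last k vs required): k=1: C vs G ✗; k=2: TC vs GT ✗; k=3: GTC vs GTG ✗; k=4: TGTC vs GTGT ✗; k=5: GTGTC vs GTGTT ✗; k=6: CGTGTC vs GTGTTC ✗.
No overlap length from 1 to 6 is perfect, so the longest perfect 3' overlap is 0.

Longest perfect overlap: 0 complementary base pairs; below the dimer-risk threshold (threshold 3).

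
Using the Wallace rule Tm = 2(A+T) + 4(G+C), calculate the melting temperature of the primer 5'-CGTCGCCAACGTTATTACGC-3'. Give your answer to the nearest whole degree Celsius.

62°C

Base counts: A=4, T=5, G=4, C=7 (length 20).
Tm = 2·(4+5) + 4·(4+7) = 2·9 + 4·11 = 18 + 44 = 62°C.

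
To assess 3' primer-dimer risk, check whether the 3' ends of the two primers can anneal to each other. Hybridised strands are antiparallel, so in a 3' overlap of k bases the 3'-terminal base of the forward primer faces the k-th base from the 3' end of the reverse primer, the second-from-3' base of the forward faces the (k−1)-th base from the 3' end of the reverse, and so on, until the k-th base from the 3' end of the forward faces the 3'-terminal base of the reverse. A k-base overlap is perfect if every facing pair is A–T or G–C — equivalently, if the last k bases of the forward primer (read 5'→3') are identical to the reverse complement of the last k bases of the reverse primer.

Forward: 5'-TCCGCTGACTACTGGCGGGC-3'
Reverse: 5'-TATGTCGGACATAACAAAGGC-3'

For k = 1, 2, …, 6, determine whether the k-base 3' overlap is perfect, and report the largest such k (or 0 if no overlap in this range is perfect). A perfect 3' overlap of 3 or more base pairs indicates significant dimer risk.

Longest perfect overlap: 2 complementary base pairs; below the dimer-risk threshold (threshold 3).

Last 6 bases (5'→3') — forward …GCGGGC, reverse …AAAGGC.
Reverse complement of the reverse primer's last 6 bases: GCCTTT; its first k bases are the reverse complement of the reverse primer's last k bases, so a perfect k-base overlap needs the forward primer's last k bases to equal them.
Comparing (forward last k vs required): k=1: C vs G ✗; k=2: GC vs GC ✓; k=3: GGC vs GCC ✗; k=4: GGGC vs GCCT ✗; k=5: CGGGC vs GCCTT ✗; k=6: GCGGGC vs GCCTTT ✗.
Only k = 2 is perfect, so the longest perfect 3' overlap is 2.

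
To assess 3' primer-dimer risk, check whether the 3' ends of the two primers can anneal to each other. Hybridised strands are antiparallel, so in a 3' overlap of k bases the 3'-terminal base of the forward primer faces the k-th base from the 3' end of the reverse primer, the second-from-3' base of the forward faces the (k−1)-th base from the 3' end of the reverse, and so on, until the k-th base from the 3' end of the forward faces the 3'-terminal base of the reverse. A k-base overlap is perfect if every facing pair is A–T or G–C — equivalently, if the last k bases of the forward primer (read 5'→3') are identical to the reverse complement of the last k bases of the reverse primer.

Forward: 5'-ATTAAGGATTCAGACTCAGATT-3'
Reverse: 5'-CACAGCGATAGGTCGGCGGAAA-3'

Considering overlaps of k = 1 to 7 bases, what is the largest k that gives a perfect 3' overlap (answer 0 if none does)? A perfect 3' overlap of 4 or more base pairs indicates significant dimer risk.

Last 7 bases (5'→3') — forward …TCAGATT, reverse …GCGGAAA.
Reverse complement of the reverse primer's last 7 bases: TTTCCGC; its first k bases are the reverse complement of the reverse primer's last k bases, so a perfect k-base overlap needs the forward primer's last k bases to equal them.
Comparing (forward last k vs required): k=1: T vs T ✓; k=2: TT vs TT ✓; k=3: ATT vs TTT ✗; k=4: GATT vs TTTC ✗; k=5: AGATT vs TTTCC ✗; k=6: CAGATT vs TTTCCG ✗; k=7: TCAGATT vs TTTCCGC ✗.
Perfect overlaps at k = 1, 2; the largest is 2.

Longest perfect overlap: 2 complementary base pairs; below the dimer-risk threshold (threshold 4).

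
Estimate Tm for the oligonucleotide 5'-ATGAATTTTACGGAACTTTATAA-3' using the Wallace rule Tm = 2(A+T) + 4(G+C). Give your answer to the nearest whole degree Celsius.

Base counts: A=9, T=9, G=3, C=2 (length 23).
Tm = 2·(9+9) + 4·(3+2) = 2·18 + 4·5 = 36 + 20 = 56°C.

56°C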